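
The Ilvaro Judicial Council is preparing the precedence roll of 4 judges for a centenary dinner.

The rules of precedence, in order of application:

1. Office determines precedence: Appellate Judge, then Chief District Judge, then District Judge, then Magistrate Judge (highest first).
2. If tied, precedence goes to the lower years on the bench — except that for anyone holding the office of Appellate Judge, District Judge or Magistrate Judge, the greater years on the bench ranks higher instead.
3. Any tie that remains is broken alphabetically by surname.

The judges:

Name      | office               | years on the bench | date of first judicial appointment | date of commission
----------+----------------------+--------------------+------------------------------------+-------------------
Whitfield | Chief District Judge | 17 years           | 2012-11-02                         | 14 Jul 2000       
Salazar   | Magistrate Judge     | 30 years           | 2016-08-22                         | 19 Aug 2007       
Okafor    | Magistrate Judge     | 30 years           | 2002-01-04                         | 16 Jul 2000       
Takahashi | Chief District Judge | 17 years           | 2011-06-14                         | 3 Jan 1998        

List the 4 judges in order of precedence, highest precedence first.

By office: Takahashi and Whitfield (Chief District Judge); then Okafor and Salazar (Magistrate Judge).
Takahashi and Whitfield both have years on the bench 17 years, so the next rule applies.
Among Takahashi and Whitfield, alphabetically by surname: Takahashi before Whitfield.
Okafor and Salazar both have years on the bench 30 years, so the next rule applies.
Among Okafor and Salazar, alphabetically by surname: Okafor before Salazar.
Full order: Takahashi, Whitfield, Okafor, Salazar.

Takahashi, Whitfield, Okafor, Salazar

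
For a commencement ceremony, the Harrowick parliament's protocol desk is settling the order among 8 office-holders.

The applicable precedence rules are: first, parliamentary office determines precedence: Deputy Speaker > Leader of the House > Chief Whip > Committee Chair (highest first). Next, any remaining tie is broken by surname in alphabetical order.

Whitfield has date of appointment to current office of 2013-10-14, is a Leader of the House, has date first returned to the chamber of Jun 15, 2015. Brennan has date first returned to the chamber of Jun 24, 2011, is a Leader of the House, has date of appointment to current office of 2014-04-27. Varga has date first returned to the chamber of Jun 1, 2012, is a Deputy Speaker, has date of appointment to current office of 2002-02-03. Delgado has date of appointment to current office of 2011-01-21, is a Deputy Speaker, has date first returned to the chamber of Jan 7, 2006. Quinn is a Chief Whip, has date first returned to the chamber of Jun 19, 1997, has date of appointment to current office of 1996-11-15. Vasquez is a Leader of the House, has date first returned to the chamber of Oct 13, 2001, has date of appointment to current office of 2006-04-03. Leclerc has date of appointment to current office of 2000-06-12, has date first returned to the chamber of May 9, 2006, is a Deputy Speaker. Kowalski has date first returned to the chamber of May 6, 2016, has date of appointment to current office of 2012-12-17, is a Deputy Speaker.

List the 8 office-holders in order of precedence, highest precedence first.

Delgado, Kowalski, Leclerc, Varga, Brennan, Vasquez, Whitfield, Quinn

By parliamentary office: Delgado, Kowalski, Leclerc and Varga (Deputy Speaker); then Brennan, Vasquez and Whitfield (Leader of the House); then Quinn (Chief Whip).
Among Delgado, Kowalski, Leclerc and Varga, alphabetically by surname: Delgado before Kowalski before Leclerc before Varga.
Among Brennan, Vasquez and Whitfield, alphabetically by surname: Brennan before Vasquez before Whitfield.
Full order: Delgado, Kowalski, Leclerc, Varga, Brennan, Vasquez, Whitfield, Quinn.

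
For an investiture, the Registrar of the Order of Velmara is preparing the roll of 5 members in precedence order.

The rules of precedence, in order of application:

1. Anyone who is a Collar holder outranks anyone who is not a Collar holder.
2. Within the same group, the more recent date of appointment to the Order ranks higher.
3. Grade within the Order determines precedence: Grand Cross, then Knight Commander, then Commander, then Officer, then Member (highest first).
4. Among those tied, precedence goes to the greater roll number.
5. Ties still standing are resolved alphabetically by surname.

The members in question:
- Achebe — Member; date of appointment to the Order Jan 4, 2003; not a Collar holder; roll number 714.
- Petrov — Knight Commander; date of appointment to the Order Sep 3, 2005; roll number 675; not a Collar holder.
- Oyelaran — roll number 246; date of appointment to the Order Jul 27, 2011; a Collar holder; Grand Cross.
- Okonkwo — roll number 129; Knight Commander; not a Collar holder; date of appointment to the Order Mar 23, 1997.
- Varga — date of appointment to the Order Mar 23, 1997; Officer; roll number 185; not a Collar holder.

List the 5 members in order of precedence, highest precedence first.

Oyelaran, Petrov, Achebe, Okonkwo, Varga

By the first rule: Oyelaran (a Collar holder); then Petrov, Achebe, Okonkwo and Varga (each not a Collar holder).
Among Petrov, Achebe, Okonkwo and Varga, by date of appointment to the Order (later first): Petrov (Sep 3, 2005) before Achebe (Jan 4, 2003) before Okonkwo and Varga (Mar 23, 1997).
Among Okonkwo and Varga, by grade within the Order: Okonkwo (Knight Commander) before Varga (Officer).
Full order: Oyelaran, Petrov, Achebe, Okonkwo, Varga.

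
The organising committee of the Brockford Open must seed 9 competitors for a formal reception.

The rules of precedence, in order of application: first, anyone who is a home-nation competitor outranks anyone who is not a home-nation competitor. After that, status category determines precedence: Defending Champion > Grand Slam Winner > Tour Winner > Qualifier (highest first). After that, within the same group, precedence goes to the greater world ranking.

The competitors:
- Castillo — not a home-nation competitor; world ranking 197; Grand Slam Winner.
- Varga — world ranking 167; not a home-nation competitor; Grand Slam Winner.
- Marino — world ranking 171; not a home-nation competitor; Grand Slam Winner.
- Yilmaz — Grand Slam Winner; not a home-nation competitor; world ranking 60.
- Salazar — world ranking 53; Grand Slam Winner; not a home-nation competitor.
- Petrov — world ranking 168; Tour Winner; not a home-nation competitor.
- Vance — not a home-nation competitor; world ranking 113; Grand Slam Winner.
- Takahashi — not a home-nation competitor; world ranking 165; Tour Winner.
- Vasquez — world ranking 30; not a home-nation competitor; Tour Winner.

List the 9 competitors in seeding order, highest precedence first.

By the first rule: Castillo, Marino, Varga, Vance, Yilmaz, Salazar, Petrov, Takahashi and Vasquez (each not a home-nation competitor).
Among Castillo, Marino, Varga, Vance, Yilmaz, Salazar, Petrov, Takahashi and Vasquez, by status category: Castillo, Marino, Varga, Vance, Yilmaz and Salazar (Grand Slam Winner) before Petrov, Takahashi and Vasquez (Tour Winner).
Among Castillo, Marino, Varga, Vance, Yilmaz and Salazar, by world ranking (higher first): Castillo (197) before Marino (171) before Varga (167) before Vance (113) before Yilmaz (60) before Salazar (53).
Among Petrov, Takahashi and Vasquez, by world ranking (higher first): Petrov (168) before Takahashi (165) before Vasquez (30).
Full order: Castillo, Marino, Varga, Vance, Yilmaz, Salazar, Petrov, Takahashi, Vasquez.

Castillo, Marino, Varga, Vance, Yilmaz, Salazar, Petrov, Takahashi, Vasquez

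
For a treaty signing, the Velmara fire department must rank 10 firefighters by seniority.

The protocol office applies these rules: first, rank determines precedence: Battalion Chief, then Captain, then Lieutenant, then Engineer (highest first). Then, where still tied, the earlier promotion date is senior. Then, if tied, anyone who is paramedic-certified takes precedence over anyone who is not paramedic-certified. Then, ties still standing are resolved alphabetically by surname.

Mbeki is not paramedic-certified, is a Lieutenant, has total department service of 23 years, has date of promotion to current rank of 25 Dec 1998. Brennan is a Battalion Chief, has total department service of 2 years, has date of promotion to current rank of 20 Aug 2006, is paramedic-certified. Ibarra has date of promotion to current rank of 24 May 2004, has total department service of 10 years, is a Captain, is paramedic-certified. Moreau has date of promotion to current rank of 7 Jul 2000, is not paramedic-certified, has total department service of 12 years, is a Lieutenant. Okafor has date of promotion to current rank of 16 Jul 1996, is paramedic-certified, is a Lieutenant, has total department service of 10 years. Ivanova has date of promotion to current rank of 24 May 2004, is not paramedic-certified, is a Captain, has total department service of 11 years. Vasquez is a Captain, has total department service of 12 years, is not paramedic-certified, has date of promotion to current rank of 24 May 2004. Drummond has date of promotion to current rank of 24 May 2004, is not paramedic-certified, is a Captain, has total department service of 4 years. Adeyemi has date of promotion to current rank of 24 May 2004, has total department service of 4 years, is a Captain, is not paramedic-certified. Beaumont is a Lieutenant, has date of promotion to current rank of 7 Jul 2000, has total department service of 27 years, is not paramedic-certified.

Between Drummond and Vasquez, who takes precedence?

By rank: Brennan (Battalion Chief); then Ibarra, Adeyemi, Drummond, Ivanova and Vasquez (Captain); then Okafor, Mbeki, Beaumont and Moreau (Lieutenant).
Ibarra, Adeyemi, Drummond, Ivanova and Vasquez all have date of promotion to current rank 24 May 2004, so the next rule applies.
Among Ibarra, Adeyemi, Drummond, Ivanova and Vasquez, paramedic-certified before not paramedic-certified: Ibarra (paramedic-certified) before Adeyemi, Drummond, Ivanova and Vasquez (not paramedic-certified).
Among Adeyemi, Drummond, Ivanova and Vasquez, alphabetically by surname: Adeyemi before Drummond before Ivanova before Vasquez.
Among Okafor, Mbeki, Beaumont and Moreau, by date of promotion to current rank (earlier first): Okafor (16 Jul 1996) before Mbeki (25 Dec 1998) before Beaumont and Moreau (7 Jul 2000).
Beaumont and Moreau are each not paramedic-certified, so the next rule applies.
Among Beaumont and Moreau, alphabetically by surname: Beaumont before Moreau.
So Drummond takes precedence.

Drummond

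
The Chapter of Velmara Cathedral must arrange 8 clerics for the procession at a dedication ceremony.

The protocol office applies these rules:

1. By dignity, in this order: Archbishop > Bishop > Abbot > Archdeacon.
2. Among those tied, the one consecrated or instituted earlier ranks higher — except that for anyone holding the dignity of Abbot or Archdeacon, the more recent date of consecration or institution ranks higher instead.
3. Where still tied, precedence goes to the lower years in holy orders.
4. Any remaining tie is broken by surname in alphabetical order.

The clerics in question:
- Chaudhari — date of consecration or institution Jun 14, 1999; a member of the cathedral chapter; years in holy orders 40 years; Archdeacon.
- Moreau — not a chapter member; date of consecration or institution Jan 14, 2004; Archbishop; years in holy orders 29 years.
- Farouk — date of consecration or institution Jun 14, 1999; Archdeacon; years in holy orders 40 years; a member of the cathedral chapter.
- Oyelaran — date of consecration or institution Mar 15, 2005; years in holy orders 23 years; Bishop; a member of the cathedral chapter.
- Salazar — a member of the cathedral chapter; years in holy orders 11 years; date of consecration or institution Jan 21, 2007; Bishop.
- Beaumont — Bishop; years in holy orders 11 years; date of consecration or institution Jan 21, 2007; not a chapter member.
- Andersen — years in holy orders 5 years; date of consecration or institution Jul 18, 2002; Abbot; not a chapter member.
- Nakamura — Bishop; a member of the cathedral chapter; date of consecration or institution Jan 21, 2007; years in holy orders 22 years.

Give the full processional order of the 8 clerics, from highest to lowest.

By dignity: Moreau (Archbishop); then Oyelaran, Beaumont, Salazar and Nakamura (Bishop); then Andersen (Abbot); then Chaudhari and Farouk (Archdeacon).
Among Oyelaran, Beaumont, Salazar and Nakamura, by date of consecration or institution (earlier first): Oyelaran (Mar 15, 2005) before Beaumont, Salazar and Nakamura (Jan 21, 2007).
Among Beaumont, Salazar and Nakamura, by years in holy orders (lower first): Beaumont and Salazar (11 years) before Nakamura (22 years).
Among Beaumont and Salazar, alphabetically by surname: Beaumont before Salazar.
Chaudhari and Farouk both have date of consecration or institution Jun 14, 1999, so the next rule applies.
Chaudhari and Farouk both have years in holy orders 40 years, so the next rule applies.
Among Chaudhari and Farouk, alphabetically by surname: Chaudhari before Farouk.
Full order: Moreau, Oyelaran, Beaumont, Salazar, Nakamura, Andersen, Chaudhari, Farouk.

Moreau, Oyelaran, Beaumont, Salazar, Nakamura, Andersen, Chaudhari, Farouk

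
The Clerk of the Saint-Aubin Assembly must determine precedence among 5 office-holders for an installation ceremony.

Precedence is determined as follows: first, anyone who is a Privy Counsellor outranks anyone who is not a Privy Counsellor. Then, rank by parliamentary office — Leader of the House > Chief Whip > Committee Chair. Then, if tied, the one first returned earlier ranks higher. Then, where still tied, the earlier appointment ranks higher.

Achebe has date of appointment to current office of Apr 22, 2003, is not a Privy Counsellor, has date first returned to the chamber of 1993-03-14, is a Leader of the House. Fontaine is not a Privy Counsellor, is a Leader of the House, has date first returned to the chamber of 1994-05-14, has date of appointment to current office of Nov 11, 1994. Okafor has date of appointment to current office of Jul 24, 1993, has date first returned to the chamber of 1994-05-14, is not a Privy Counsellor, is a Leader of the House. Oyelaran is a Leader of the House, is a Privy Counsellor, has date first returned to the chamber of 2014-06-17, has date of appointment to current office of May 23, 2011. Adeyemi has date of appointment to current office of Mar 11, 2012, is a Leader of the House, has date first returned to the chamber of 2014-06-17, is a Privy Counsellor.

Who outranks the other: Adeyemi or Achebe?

By the first rule: Oyelaran and Adeyemi (both a Privy Counsellor); then Achebe, Okafor and Fontaine (each not a Privy Counsellor).
Oyelaran and Adeyemi are each Leader of the House, so the next rule applies.
Oyelaran and Adeyemi both have date first returned to the chamber 2014-06-17, so the next rule applies.
Among Oyelaran and Adeyemi, by date of appointment to current office (earlier first): Oyelaran (May 23, 2011) before Adeyemi (Mar 11, 2012).
Achebe, Okafor and Fontaine are each Leader of the House, so the next rule applies.
Among Achebe, Okafor and Fontaine, by date first returned to the chamber (earlier first): Achebe (1993-03-14) before Okafor and Fontaine (1994-05-14).
Among Okafor and Fontaine, by date of appointment to current office (earlier first): Okafor (Jul 24, 1993) before Fontaine (Nov 11, 1994).
So Adeyemi takes precedence.

Adeyemi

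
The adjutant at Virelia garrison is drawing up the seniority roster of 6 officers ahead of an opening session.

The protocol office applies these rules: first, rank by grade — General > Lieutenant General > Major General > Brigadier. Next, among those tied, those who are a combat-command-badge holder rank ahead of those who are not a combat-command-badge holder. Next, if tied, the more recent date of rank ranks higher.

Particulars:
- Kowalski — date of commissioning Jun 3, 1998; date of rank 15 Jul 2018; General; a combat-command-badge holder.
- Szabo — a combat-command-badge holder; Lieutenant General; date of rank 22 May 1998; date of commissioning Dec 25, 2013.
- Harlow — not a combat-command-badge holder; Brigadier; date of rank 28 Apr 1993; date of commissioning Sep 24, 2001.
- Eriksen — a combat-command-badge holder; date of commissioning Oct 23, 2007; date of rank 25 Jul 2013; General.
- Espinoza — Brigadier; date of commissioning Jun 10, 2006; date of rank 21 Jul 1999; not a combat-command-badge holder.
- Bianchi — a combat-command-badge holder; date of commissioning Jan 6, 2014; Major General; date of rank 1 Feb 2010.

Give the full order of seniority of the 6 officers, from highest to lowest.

Kowalski, Eriksen, Szabo, Bianchi, Espinoza, Harlow

By grade: Kowalski and Eriksen (General); then Szabo (Lieutenant General); then Bianchi (Major General); then Espinoza and Harlow (Brigadier).
Kowalski and Eriksen are each a combat-command-badge holder, so the next rule applies.
Among Kowalski and Eriksen, by date of rank (later first): Kowalski (15 Jul 2018) before Eriksen (25 Jul 2013).
Espinoza and Harlow are each not a combat-command-badge holder, so the next rule applies.
Among Espinoza and Harlow, by date of rank (later first): Espinoza (21 Jul 1999) before Harlow (28 Apr 1993).
Full order: Kowalski, Eriksen, Szabo, Bianchi, Espinoza, Harlow.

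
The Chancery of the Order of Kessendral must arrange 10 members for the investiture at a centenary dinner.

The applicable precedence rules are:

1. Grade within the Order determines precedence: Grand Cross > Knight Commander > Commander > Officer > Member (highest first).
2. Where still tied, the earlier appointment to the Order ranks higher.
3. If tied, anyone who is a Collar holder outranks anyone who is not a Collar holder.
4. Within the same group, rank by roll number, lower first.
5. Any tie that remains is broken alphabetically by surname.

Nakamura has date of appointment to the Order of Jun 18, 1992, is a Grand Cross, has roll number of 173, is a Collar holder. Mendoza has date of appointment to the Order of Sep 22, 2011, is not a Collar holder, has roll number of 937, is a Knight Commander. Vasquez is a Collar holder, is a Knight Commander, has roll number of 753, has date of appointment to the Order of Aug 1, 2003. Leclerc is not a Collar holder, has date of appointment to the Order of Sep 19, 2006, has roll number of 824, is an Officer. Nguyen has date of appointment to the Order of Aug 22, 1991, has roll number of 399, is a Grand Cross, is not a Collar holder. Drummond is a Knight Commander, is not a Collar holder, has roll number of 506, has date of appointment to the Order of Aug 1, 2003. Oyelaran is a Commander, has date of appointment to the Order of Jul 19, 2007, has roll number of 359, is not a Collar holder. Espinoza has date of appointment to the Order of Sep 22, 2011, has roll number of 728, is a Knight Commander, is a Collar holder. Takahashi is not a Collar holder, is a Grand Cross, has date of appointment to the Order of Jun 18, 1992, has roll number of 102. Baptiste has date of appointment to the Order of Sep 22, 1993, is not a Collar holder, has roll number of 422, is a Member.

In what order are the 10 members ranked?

By grade within the Order: Nguyen, Nakamura and Takahashi (Grand Cross); then Vasquez, Drummond, Espinoza and Mendoza (Knight Commander); then Oyelaran (Commander); then Leclerc (Officer); then Baptiste (Member).
Among Nguyen, Nakamura and Takahashi, by date of appointment to the Order (earlier first): Nguyen (Aug 22, 1991) before Nakamura and Takahashi (Jun 18, 1992).
Among Nakamura and Takahashi, a Collar holder before not a Collar holder: Nakamura (a Collar holder) before Takahashi (not a Collar holder).
Among Vasquez, Drummond, Espinoza and Mendoza, by date of appointment to the Order (earlier first): Vasquez and Drummond (Aug 1, 2003) before Espinoza and Mendoza (Sep 22, 2011).
Among Vasquez and Drummond, a Collar holder before not a Collar holder: Vasquez (a Collar holder) before Drummond (not a Collar holder).
Among Espinoza and Mendoza, a Collar holder before not a Collar holder: Espinoza (a Collar holder) before Mendoza (not a Collar holder).
Full order: Nguyen, Nakamura, Takahashi, Vasquez, Drummond, Espinoza, Mendoza, Oyelaran, Leclerc, Baptiste.

Nguyen, Nakamura, Takahashi, Vasquez, Drummond, Espinoza, Mendoza, Oyelaran, Leclerc, Baptiste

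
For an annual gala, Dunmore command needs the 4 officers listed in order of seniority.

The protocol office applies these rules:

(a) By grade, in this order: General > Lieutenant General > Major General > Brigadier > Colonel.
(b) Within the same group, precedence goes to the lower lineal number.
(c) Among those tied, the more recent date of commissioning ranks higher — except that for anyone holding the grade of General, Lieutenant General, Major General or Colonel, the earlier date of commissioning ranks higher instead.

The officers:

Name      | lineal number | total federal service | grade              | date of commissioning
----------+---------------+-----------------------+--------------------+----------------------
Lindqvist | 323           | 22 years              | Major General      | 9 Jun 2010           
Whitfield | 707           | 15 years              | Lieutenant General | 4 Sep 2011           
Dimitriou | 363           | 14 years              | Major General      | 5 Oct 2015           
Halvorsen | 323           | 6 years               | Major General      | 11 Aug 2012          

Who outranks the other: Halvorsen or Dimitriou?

By grade: Whitfield (Lieutenant General); then Lindqvist, Halvorsen and Dimitriou (Major General).
Among Lindqvist, Halvorsen and Dimitriou, by lineal number (lower first): Lindqvist and Halvorsen (323) before Dimitriou (363).
Among Lindqvist and Halvorsen, by date of commissioning (earlier first) (reversed rule for this group): Lindqvist (9 Jun 2010) before Halvorsen (11 Aug 2012).
So Halvorsen takes precedence.

Halvorsen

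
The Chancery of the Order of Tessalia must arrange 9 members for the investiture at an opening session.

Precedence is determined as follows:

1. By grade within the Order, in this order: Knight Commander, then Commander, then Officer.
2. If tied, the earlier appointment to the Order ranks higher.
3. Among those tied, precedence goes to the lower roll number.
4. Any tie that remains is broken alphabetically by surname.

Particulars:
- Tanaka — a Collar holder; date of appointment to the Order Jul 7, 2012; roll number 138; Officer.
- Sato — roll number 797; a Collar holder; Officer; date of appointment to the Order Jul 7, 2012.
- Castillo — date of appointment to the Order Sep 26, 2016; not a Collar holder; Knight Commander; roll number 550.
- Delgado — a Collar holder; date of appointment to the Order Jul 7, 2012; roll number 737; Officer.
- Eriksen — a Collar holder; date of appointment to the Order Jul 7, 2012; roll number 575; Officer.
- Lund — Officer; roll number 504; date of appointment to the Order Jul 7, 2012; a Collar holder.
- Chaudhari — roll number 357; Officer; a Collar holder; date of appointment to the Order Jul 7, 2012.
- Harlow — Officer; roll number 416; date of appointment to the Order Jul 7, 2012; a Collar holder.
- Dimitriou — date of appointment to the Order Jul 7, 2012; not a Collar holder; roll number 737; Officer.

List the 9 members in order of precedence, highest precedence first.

By grade within the Order: Castillo (Knight Commander); then Tanaka, Chaudhari, Harlow, Lund, Eriksen, Delgado, Dimitriou and Sato (Officer).
Tanaka, Chaudhari, Harlow, Lund, Eriksen, Delgado, Dimitriou and Sato all have date of appointment to the Order Jul 7, 2012, so the next rule applies.
Among Tanaka, Chaudhari, Harlow, Lund, Eriksen, Delgado, Dimitriou and Sato, by roll number (lower first): Tanaka (138) before Chaudhari (357) before Harlow (416) before Lund (504) before Eriksen (575) before Delgado and Dimitriou (737) before Sato (797).
Among Delgado and Dimitriou, alphabetically by surname: Delgado before Dimitriou.
Full order: Castillo, Tanaka, Chaudhari, Harlow, Lund, Eriksen, Delgado, Dimitriou, Sato.

Castillo, Tanaka, Chaudhari, Harlow, Lund, Eriksen, Delgado, Dimitriou, Sato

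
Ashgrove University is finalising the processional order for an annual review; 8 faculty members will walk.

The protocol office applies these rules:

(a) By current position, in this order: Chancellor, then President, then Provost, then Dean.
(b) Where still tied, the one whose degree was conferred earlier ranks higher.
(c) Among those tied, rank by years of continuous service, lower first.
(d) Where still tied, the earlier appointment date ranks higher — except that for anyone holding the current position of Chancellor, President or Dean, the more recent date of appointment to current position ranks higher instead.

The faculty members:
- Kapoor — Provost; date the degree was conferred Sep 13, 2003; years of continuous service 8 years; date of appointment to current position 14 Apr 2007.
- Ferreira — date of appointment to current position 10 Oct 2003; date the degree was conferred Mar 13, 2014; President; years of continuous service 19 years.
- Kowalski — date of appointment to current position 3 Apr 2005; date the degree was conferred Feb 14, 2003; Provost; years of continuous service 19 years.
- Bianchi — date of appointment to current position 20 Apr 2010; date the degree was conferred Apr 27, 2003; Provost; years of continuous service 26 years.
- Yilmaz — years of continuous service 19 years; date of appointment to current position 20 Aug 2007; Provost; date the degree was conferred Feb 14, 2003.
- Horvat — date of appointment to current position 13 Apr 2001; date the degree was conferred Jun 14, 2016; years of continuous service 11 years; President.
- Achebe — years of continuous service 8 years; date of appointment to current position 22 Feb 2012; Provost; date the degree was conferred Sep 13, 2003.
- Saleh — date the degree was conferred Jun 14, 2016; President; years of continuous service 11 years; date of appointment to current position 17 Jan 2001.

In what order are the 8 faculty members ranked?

Ferreira, Horvat, Saleh, Kowalski, Yilmaz, Bianchi, Kapoor, Achebe

By current position: Ferreira, Horvat and Saleh (President); then Kowalski, Yilmaz, Bianchi, Kapoor and Achebe (Provost).
Among Ferreira, Horvat and Saleh, by date the degree was conferred (earlier first): Ferreira (Mar 13, 2014) before Horvat and Saleh (Jun 14, 2016).
Horvat and Saleh both have years of continuous service 11 years, so the next rule applies.
Among Horvat and Saleh, by date of appointment to current position (later first) (reversed rule for this group): Horvat (13 Apr 2001) before Saleh (17 Jan 2001).
Among Kowalski, Yilmaz, Bianchi, Kapoor and Achebe, by date the degree was conferred (earlier first): Kowalski and Yilmaz (Feb 14, 2003) before Bianchi (Apr 27, 2003) before Kapoor and Achebe (Sep 13, 2003).
Kowalski and Yilmaz both have years of continuous service 19 years, so the next rule applies.
Among Kowalski and Yilmaz, by date of appointment to current position (earlier first): Kowalski (3 Apr 2005) before Yilmaz (20 Aug 2007).
Kapoor and Achebe both have years of continuous service 8 years, so the next rule applies.
Among Kapoor and Achebe, by date of appointment to current position (earlier first): Kapoor (14 Apr 2007) before Achebe (22 Feb 2012).
Full order: Ferreira, Horvat, Saleh, Kowalski, Yilmaz, Bianchi, Kapoor, Achebe.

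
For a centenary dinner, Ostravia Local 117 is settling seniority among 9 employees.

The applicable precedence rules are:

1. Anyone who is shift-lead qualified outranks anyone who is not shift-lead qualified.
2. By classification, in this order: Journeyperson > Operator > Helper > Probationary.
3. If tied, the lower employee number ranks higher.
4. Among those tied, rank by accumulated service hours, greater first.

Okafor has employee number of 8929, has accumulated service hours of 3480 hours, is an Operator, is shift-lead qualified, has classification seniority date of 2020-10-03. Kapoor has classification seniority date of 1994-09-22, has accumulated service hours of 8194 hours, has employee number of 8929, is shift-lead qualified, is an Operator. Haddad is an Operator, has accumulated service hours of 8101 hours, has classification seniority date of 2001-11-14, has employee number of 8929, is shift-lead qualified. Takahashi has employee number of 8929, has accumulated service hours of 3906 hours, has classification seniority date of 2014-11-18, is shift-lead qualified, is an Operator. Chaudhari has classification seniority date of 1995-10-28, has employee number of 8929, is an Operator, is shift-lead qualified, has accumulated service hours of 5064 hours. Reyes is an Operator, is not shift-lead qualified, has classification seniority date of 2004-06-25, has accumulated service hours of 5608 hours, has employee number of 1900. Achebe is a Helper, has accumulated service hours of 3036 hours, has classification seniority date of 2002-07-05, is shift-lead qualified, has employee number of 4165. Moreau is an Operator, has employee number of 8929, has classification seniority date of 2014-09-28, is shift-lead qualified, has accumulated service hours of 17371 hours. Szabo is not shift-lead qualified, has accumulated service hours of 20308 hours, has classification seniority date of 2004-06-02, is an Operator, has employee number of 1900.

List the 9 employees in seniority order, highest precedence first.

By the first rule: Moreau, Kapoor, Haddad, Chaudhari, Takahashi, Okafor and Achebe (each shift-lead qualified); then Szabo and Reyes (both not shift-lead qualified).
Among Moreau, Kapoor, Haddad, Chaudhari, Takahashi, Okafor and Achebe, by classification: Moreau, Kapoor, Haddad, Chaudhari, Takahashi and Okafor (Operator) before Achebe (Helper).
Moreau, Kapoor, Haddad, Chaudhari, Takahashi and Okafor all have employee number 8929, so the next rule applies.
Among Moreau, Kapoor, Haddad, Chaudhari, Takahashi and Okafor, by accumulated service hours (higher first): Moreau (17371 hours) before Kapoor (8194 hours) before Haddad (8101 hours) before Chaudhari (5064 hours) before Takahashi (3906 hours) before Okafor (3480 hours).
Szabo and Reyes are each Operator, so the next rule applies.
Szabo and Reyes both have employee number 1900, so the next rule applies.
Among Szabo and Reyes, by accumulated service hours (higher first): Szabo (20308 hours) before Reyes (5608 hours).
Full order: Moreau, Kapoor, Haddad, Chaudhari, Takahashi, Okafor, Achebe, Szabo, Reyes.

Moreau, Kapoor, Haddad, Chaudhari, Takahashi, Okafor, Achebe, Szabo, Reyes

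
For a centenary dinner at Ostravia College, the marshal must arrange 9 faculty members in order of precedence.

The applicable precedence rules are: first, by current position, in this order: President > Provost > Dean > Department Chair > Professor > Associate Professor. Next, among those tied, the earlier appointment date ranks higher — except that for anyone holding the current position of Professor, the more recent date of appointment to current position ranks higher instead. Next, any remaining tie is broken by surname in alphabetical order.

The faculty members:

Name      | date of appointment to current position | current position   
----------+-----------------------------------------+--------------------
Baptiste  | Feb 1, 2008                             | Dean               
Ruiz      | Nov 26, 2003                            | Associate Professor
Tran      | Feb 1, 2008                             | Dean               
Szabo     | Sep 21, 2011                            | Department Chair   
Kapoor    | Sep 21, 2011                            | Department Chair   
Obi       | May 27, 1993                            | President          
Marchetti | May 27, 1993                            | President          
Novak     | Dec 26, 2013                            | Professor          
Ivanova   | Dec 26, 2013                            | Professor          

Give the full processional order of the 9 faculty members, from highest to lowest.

Marchetti, Obi, Baptiste, Tran, Kapoor, Szabo, Ivanova, Novak, Ruiz

By current position: Marchetti and Obi (President); then Baptiste and Tran (Dean); then Kapoor and Szabo (Department Chair); then Ivanova and Novak (Professor); then Ruiz (Associate Professor).
Marchetti and Obi both have date of appointment to current position May 27, 1993, so the next rule applies.
Among Marchetti and Obi, alphabetically by surname: Marchetti before Obi.
Baptiste and Tran both have date of appointment to current position Feb 1, 2008, so the next rule applies.
Among Baptiste and Tran, alphabetically by surname: Baptiste before Tran.
Kapoor and Szabo both have date of appointment to current position Sep 21, 2011, so the next rule applies.
Among Kapoor and Szabo, alphabetically by surname: Kapoor before Szabo.
Ivanova and Novak both have date of appointment to current position Dec 26, 2013, so the next rule applies.
Among Ivanova and Novak, alphabetically by surname: Ivanova before Novak.
Full order: Marchetti, Obi, Baptiste, Tran, Kapoor, Szabo, Ivanova, Novak, Ruiz.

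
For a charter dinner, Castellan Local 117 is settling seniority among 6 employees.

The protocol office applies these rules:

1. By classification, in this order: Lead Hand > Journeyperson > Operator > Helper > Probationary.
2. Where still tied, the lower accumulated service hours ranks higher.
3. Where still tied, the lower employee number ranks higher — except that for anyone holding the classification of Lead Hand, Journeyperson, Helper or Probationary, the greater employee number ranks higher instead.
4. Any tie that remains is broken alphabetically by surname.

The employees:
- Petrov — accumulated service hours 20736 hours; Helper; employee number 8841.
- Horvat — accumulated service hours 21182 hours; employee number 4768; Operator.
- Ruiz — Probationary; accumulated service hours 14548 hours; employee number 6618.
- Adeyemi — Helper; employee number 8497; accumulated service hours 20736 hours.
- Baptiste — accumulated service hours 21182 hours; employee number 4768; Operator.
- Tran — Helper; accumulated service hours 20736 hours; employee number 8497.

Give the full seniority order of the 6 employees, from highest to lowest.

By classification: Baptiste and Horvat (Operator); then Petrov, Adeyemi and Tran (Helper); then Ruiz (Probationary).
Baptiste and Horvat both have accumulated service hours 21182 hours, so the next rule applies.
Baptiste and Horvat both have employee number 4768, so the next rule applies.
Among Baptiste and Horvat, alphabetically by surname: Baptiste before Horvat.
Petrov, Adeyemi and Tran all have accumulated service hours 20736 hours, so the next rule applies.
Among Petrov, Adeyemi and Tran, by employee number (higher first) (reversed rule for this group): Petrov (8841) before Adeyemi and Tran (8497).
Among Adeyemi and Tran, alphabetically by surname: Adeyemi before Tran.
Full order: Baptiste, Horvat, Petrov, Adeyemi, Tran, Ruiz.

Baptiste, Horvat, Petrov, Adeyemi, Tran, Ruiz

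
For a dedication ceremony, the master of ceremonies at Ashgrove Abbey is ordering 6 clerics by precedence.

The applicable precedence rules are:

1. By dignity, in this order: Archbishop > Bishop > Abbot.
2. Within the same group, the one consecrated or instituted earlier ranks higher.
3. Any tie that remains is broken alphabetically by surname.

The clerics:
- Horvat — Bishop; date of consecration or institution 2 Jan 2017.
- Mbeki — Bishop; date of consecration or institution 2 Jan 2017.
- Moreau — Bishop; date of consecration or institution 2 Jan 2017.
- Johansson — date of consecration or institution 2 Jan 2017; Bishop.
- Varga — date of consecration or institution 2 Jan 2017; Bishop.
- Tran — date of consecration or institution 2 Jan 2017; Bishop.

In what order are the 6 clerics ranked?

By dignity: Horvat, Johansson, Mbeki, Moreau, Tran and Varga (Bishop).
Horvat, Johansson, Mbeki, Moreau, Tran and Varga all have date of consecration or institution 2 Jan 2017, so the next rule applies.
Among Horvat, Johansson, Mbeki, Moreau, Tran and Varga, alphabetically by surname: Horvat before Johansson before Mbeki before Moreau before Tran before Varga.
Full order: Horvat, Johansson, Mbeki, Moreau, Tran, Varga.

Horvat, Johansson, Mbeki, Moreau, Tran, Varga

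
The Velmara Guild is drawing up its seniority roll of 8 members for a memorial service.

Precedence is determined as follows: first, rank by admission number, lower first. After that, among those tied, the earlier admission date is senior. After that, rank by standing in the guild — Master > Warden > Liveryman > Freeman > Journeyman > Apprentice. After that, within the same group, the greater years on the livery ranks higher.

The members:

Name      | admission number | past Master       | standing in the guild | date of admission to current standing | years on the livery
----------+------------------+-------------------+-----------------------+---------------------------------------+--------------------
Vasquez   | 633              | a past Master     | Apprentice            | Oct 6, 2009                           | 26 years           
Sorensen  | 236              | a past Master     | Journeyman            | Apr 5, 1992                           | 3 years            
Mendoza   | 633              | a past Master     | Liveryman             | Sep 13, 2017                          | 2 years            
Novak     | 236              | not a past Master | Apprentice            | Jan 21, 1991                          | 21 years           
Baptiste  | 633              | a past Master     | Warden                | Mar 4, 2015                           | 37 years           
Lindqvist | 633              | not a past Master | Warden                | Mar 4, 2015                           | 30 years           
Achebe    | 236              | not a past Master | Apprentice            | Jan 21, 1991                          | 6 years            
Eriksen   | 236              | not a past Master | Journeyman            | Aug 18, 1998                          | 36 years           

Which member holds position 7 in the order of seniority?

By admission number (lower first): Novak, Achebe, Sorensen and Eriksen (each 236); then Vasquez, Baptiste, Lindqvist and Mendoza (each 633).
Among Novak, Achebe, Sorensen and Eriksen, by date of admission to current standing (earlier first): Novak and Achebe (Jan 21, 1991) before Sorensen (Apr 5, 1992) before Eriksen (Aug 18, 1998).
Novak and Achebe are each Apprentice, so the next rule applies.
Among Novak and Achebe, by years on the livery (higher first): Novak (21 years) before Achebe (6 years).
Among Vasquez, Baptiste, Lindqvist and Mendoza, by date of admission to current standing (earlier first): Vasquez (Oct 6, 2009) before Baptiste and Lindqvist (Mar 4, 2015) before Mendoza (Sep 13, 2017).
Baptiste and Lindqvist are each Warden, so the next rule applies.
Among Baptiste and Lindqvist, by years on the livery (higher first): Baptiste (37 years) before Lindqvist (30 years).
Order: Novak, Achebe, Sorensen, Eriksen, Vasquez, Baptiste, Lindqvist, Mendoza.

Lindqvist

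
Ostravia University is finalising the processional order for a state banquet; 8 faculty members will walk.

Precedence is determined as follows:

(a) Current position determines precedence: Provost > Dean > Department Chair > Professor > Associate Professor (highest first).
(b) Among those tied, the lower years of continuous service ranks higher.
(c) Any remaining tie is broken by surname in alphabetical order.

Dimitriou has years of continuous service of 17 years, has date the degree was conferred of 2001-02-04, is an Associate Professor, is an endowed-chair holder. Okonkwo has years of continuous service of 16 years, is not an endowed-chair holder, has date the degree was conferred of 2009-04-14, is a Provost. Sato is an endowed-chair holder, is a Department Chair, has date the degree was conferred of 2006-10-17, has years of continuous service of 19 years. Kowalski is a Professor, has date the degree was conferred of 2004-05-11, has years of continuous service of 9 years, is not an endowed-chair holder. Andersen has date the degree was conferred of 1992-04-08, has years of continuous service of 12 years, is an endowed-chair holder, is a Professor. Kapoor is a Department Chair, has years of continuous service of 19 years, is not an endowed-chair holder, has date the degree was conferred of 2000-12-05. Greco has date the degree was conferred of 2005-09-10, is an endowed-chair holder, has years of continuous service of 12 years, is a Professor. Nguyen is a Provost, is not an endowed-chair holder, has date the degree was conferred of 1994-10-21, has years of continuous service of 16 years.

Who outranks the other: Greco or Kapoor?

By current position: Nguyen and Okonkwo (Provost); then Kapoor and Sato (Department Chair); then Kowalski, Andersen and Greco (Professor); then Dimitriou (Associate Professor).
Nguyen and Okonkwo both have years of continuous service 16 years, so the next rule applies.
Among Nguyen and Okonkwo, alphabetically by surname: Nguyen before Okonkwo.
Kapoor and Sato both have years of continuous service 19 years, so the next rule applies.
Among Kapoor and Sato, alphabetically by surname: Kapoor before Sato.
Among Kowalski, Andersen and Greco, by years of continuous service (lower first): Kowalski (9 years) before Andersen and Greco (12 years).
Among Andersen and Greco, alphabetically by surname: Andersen before Greco.
So Kapoor takes precedence.

Kapoor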